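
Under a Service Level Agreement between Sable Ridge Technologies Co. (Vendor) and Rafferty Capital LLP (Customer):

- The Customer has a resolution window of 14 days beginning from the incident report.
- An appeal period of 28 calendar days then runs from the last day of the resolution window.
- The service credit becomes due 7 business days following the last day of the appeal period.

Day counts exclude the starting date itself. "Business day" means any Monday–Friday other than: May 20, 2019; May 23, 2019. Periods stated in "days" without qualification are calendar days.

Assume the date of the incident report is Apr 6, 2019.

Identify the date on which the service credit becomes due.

May 30, 2019

The last day of the resolution window: Apr 6, 2019 + 14 days = Apr 20, 2019.
Adding 28 calendar days to Apr 20, 2019 gives May 18, 2019, which is the last day of the appeal period.
The date on which the service credit becomes due: counting 7 business days from Saturday, May 18, 2019 (May 21, May 22, May 24, May 27, May 28, May 29, May 30, skipping weekends and the listed holidays on May 20, May 23) reaches Thursday, May 30, 2019.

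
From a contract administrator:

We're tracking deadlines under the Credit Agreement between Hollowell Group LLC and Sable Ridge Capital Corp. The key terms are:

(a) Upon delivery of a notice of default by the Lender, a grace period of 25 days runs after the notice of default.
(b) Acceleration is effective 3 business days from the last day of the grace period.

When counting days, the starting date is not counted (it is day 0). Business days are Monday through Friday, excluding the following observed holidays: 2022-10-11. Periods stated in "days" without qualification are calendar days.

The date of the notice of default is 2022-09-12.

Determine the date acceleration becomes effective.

2022-10-13

The last day of the grace period: 2022-09-12 + 25 days = 2022-10-07.
The date acceleration becomes effective: counting 3 business days from Friday, 2022-10-07 (Oct 10, Oct 12, Oct 13, skipping weekends and the listed holiday on Oct 11) reaches Thursday, 2022-10-13.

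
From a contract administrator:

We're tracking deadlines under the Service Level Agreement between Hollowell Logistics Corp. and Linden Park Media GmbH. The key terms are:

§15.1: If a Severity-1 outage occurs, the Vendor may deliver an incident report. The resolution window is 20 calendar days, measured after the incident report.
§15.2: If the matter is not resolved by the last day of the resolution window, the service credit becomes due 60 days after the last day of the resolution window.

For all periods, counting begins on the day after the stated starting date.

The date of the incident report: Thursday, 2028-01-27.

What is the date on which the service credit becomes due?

The last day of the resolution window: 2028-01-27 + 20 days = 2028-02-16.
The date on which the service credit becomes due: 2028-02-16 + 60 days = 2028-04-16.

2028-04-16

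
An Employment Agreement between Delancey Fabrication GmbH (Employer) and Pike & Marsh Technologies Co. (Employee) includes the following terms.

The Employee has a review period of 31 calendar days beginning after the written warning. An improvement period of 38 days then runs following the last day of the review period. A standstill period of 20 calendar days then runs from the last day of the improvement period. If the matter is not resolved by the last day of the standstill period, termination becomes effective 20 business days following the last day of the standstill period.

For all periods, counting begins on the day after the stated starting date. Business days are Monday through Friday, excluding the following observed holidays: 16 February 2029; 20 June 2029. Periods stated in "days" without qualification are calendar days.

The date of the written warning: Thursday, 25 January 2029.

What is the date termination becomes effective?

The last day of the review period: 31 calendar days after 25 January 2029 is 25 February 2029.
Adding 38 calendar days to 25 February 2029 gives 4 April 2029, which is the last day of the improvement period.
The last day of the standstill period: 20 calendar days after 4 April 2029 is 24 April 2029.
From Tuesday, 24 April 2029, 20 business days (Apr 25, Apr 26, Apr 27, Apr 30, …, May 18, May 21, May 22, skipping weekends) brings us to Tuesday, 22 May 2029, which is the date termination becomes effective.

22 May 2029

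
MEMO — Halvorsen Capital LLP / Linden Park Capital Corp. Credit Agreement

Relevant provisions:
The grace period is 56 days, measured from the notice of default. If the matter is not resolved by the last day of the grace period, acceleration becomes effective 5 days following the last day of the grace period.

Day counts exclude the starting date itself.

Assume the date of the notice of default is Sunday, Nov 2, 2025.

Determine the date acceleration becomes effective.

Adding 56 calendar days to Nov 2, 2025 gives Dec 28, 2025, which is the last day of the grace period.
The date acceleration becomes effective: Dec 28, 2025 + 5 days = Jan 2, 2026.

Jan 2, 2026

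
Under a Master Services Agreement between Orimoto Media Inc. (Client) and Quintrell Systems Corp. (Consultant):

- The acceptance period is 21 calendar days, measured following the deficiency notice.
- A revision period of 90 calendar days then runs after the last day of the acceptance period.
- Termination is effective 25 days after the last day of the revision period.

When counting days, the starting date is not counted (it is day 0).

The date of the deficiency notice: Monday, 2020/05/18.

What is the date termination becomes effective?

The last day of the acceptance period: 2020/05/18 + 21 days = 2020/06/08.
The last day of the revision period: 2020/06/08 + 90 days = 2020/09/06.
Adding 25 calendar days to 2020/09/06 gives 2020/10/01, which is the date termination becomes effective.

2020/10/01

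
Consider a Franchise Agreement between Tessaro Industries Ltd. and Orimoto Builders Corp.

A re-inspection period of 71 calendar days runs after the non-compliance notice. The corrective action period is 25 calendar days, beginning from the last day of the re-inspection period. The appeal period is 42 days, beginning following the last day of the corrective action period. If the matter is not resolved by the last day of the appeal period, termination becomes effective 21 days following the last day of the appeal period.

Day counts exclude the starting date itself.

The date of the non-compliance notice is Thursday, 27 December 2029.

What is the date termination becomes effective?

4 June 2030

Adding 71 calendar days to 27 December 2029 gives 8 March 2030, which is the last day of the re-inspection period.
The last day of the corrective action period: 8 March 2030 + 25 days = 2 April 2030.
The last day of the appeal period: 42 calendar days after 2 April 2030 is 14 May 2030.
Adding 21 calendar days to 14 May 2030 gives 4 June 2030, which is the date termination becomes effective.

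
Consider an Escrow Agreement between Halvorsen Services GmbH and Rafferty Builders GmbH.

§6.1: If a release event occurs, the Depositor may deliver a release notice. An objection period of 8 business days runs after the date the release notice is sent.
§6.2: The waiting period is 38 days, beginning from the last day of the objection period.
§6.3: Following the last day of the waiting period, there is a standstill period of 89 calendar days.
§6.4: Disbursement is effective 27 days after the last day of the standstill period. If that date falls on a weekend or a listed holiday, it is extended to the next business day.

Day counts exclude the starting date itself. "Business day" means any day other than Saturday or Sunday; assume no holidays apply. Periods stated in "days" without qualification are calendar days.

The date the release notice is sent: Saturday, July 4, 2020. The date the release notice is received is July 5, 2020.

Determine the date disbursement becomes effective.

December 16, 2020

From Saturday, July 4, 2020, 8 business days (Jul 6, Jul 7, Jul 8, Jul 9, Jul 10, Jul 13, Jul 14, Jul 15, skipping weekends) brings us to Wednesday, July 15, 2020, which is the last day of the objection period.
The last day of the waiting period: July 15, 2020 + 38 days = August 22, 2020.
The last day of the standstill period: 89 calendar days after August 22, 2020 is November 19, 2020.
The date disbursement becomes effective: November 19, 2020 + 27 days = December 16, 2020. December 16, 2020 is a Wednesday, so no roll-forward applies.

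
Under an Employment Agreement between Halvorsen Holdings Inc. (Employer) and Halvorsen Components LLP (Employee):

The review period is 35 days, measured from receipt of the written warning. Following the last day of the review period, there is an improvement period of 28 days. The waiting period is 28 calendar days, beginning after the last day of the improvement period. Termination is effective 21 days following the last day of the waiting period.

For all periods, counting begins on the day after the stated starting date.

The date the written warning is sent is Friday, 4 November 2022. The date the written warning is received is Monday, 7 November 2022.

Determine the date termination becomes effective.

The last day of the review period: 35 calendar days after 7 November 2022 is 12 December 2022.
The last day of the improvement period: 28 calendar days after 12 December 2022 is 9 January 2023.
Adding 28 calendar days to 9 January 2023 gives 6 February 2023, which is the last day of the waiting period.
Adding 21 calendar days to 6 February 2023 gives 27 February 2023, which is the date termination becomes effective.

27 February 2023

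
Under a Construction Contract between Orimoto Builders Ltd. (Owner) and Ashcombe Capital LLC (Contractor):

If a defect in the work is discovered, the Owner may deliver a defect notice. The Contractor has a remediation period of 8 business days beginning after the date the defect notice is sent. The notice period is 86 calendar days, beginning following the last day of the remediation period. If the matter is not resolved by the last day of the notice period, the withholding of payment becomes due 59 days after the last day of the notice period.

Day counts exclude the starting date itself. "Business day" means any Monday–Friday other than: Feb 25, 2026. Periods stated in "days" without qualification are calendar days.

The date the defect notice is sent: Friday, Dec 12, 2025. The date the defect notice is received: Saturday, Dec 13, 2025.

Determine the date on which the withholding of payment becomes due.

The last day of the remediation period: counting 8 business days from Friday, Dec 12, 2025 (Dec 15, Dec 16, Dec 17, Dec 18, Dec 19, Dec 22, Dec 23, Dec 24, skipping weekends) reaches Wednesday, Dec 24, 2025.
The last day of the notice period: Dec 24, 2025 + 86 days = Mar 20, 2026.
The date on which the withholding of payment becomes due: 59 calendar days after Mar 20, 2026 is May 18, 2026.

May 18, 2026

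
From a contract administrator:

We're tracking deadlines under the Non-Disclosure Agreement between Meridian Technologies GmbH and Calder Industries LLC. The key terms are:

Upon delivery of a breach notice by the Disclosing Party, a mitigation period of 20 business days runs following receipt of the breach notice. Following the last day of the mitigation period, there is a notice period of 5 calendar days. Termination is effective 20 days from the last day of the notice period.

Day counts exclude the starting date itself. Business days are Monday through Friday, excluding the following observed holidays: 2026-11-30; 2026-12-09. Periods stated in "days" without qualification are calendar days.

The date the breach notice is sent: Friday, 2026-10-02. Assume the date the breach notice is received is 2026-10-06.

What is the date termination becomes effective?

From Tuesday, 2026-10-06, 20 business days (Oct 7, Oct 8, Oct 9, Oct 12, …, Oct 30, Nov 2, Nov 3, skipping weekends) brings us to Tuesday, 2026-11-03, which is the last day of the mitigation period.
The last day of the notice period: 2026-11-03 + 5 days = 2026-11-08.
Adding 20 calendar days to 2026-11-08 gives 2026-11-28, which is the date termination becomes effective.

2026-11-28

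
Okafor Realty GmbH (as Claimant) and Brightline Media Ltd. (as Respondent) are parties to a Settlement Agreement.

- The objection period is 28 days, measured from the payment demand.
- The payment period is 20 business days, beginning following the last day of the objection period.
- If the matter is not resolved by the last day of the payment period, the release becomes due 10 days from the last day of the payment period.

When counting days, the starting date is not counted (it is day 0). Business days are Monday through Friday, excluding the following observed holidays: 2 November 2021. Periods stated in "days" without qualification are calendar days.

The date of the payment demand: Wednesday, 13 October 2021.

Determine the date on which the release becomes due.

The last day of the objection period: 28 calendar days after 13 October 2021 is 10 November 2021.
The last day of the payment period: 20 business days after Wednesday, 10 November 2021, skipping weekends — Nov 11, Nov 12, Nov 15, Nov 16, …, Dec 6, Dec 7, Dec 8 — lands on Wednesday, 8 December 2021.
Adding 10 calendar days to 8 December 2021 gives 18 December 2021, which is the date on which the release becomes due.

18 December 2021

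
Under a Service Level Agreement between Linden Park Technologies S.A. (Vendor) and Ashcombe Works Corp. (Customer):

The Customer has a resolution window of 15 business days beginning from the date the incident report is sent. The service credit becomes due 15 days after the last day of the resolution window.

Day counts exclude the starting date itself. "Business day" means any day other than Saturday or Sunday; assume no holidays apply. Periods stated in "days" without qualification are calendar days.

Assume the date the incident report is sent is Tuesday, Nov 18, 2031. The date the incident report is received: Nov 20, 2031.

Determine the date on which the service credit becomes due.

From Tuesday, Nov 18, 2031, 15 business days (Nov 19, Nov 20, Nov 21, Nov 24, …, Dec 5, Dec 8, Dec 9, skipping weekends) brings us to Tuesday, Dec 9, 2031, which is the last day of the resolution window.
The date on which the service credit becomes due: Dec 9, 2031 + 15 days = Dec 24, 2031.

Dec 24, 2031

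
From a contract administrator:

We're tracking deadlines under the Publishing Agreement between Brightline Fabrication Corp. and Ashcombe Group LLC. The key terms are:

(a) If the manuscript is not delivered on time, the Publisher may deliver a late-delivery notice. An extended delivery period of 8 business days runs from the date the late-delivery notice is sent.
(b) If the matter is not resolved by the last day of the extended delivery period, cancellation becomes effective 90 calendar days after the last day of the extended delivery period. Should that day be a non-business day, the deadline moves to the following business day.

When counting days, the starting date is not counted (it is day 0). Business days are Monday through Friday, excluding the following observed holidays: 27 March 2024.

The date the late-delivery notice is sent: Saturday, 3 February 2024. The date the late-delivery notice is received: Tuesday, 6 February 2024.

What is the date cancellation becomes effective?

14 May 2024

The last day of the extended delivery period: counting 8 business days from Saturday, 3 February 2024 (Feb 5, Feb 6, Feb 7, Feb 8, Feb 9, Feb 12, Feb 13, Feb 14, skipping weekends) reaches Wednesday, 14 February 2024.
The date cancellation becomes effective: 90 calendar days after 14 February 2024 is 14 May 2024. 14 May 2024 is a Tuesday and is not a listed holiday, so no roll-forward applies.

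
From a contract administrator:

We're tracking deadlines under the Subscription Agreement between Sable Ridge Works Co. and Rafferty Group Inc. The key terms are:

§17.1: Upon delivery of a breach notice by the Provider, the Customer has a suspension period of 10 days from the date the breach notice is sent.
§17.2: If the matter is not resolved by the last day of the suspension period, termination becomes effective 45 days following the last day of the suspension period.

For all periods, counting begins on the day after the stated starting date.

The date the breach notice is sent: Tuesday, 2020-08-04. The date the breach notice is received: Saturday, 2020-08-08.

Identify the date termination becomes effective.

2020-09-28

The last day of the suspension period: 2020-08-04 + 10 days = 2020-08-14.
The date termination becomes effective: 2020-08-14 + 45 days = 2020-09-28.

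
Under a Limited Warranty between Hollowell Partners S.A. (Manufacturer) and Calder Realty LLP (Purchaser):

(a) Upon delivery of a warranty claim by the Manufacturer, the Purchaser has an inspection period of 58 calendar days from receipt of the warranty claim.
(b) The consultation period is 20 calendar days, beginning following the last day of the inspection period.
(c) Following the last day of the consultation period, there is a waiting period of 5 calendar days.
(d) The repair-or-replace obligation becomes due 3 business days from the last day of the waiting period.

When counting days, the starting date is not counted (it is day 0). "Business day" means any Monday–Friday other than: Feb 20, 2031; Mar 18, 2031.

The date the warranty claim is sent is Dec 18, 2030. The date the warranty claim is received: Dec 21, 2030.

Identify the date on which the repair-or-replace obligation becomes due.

Mar 20, 2031

Adding 58 calendar days to Dec 21, 2030 gives Feb 17, 2031, which is the last day of the inspection period.
The last day of the consultation period: Feb 17, 2031 + 20 days = Mar 9, 2031.
Adding 5 calendar days to Mar 9, 2031 gives Mar 14, 2031, which is the last day of the waiting period.
The date on which the repair-or-replace obligation becomes due: counting 3 business days from Friday, Mar 14, 2031 (Mar 17, Mar 19, Mar 20, skipping weekends and the listed holiday on Mar 18) reaches Thursday, Mar 20, 2031.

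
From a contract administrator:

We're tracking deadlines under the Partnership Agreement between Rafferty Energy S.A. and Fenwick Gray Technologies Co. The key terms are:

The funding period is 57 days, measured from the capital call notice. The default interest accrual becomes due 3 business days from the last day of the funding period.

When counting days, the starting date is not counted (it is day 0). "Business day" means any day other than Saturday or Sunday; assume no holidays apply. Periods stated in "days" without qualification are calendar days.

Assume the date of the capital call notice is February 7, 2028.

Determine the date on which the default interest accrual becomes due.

April 7, 2028

Adding 57 calendar days to February 7, 2028 gives April 4, 2028, which is the last day of the funding period.
From Tuesday, April 4, 2028, 3 business days (Apr 5, Apr 6, Apr 7, skipping weekends) brings us to Friday, April 7, 2028, which is the date on which the default interest accrual becomes due.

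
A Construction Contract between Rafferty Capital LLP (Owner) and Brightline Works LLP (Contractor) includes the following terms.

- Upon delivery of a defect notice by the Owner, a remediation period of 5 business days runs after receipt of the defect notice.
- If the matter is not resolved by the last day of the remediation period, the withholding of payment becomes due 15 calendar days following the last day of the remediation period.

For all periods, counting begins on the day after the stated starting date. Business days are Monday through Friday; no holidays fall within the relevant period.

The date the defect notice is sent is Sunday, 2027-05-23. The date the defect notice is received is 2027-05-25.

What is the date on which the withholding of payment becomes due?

2027-06-16

The last day of the remediation period: 5 business days after Tuesday, 2027-05-25, skipping weekends — May 26, May 27, May 28, May 31, Jun 1 — lands on Tuesday, 2027-06-01.
Adding 15 calendar days to 2027-06-01 gives 2027-06-16, which is the date on which the withholding of payment becomes due.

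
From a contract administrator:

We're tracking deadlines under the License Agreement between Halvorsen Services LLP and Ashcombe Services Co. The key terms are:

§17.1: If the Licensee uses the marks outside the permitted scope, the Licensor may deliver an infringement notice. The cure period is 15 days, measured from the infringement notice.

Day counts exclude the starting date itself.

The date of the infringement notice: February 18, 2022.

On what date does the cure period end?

March 5, 2022

The last day of the cure period: February 18, 2022 + 15 days = March 5, 2022.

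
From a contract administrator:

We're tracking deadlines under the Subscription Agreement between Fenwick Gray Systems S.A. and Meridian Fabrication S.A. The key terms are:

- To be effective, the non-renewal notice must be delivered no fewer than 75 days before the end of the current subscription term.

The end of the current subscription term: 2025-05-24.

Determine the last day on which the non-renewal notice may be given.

2025-03-10

2025-05-24 minus 75 days is 2025-03-10.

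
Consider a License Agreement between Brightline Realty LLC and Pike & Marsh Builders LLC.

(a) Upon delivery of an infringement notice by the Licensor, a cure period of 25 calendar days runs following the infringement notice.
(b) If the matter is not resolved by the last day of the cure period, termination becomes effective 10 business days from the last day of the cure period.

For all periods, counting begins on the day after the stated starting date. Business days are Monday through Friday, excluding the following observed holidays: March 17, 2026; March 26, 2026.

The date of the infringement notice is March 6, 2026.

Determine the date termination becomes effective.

The last day of the cure period: 25 calendar days after March 6, 2026 is March 31, 2026.
The date termination becomes effective: counting 10 business days from Tuesday, March 31, 2026 (Apr 1, Apr 2, Apr 3, Apr 6, Apr 7, Apr 8, Apr 9, Apr 10, Apr 13, Apr 14, skipping weekends) reaches Tuesday, April 14, 2026.

April 14, 2026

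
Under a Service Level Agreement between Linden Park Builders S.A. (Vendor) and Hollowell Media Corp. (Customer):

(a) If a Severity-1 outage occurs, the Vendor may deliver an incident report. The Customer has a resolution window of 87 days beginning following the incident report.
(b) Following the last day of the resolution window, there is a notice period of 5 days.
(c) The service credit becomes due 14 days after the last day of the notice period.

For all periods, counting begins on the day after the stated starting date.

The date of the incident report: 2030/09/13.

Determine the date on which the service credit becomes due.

The last day of the resolution window: 87 calendar days after 2030/09/13 is 2030/12/09.
The last day of the notice period: 2030/12/09 + 5 days = 2030/12/14.
The date on which the service credit becomes due: 14 calendar days after 2030/12/14 is 2030/12/28.

2030/12/28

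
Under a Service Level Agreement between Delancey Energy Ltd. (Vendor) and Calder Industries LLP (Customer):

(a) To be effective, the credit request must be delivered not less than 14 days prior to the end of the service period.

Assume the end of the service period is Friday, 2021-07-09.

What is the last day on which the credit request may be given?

Counting back 14 calendar days from 2021-07-09 gives 2021-06-25.

2021-06-25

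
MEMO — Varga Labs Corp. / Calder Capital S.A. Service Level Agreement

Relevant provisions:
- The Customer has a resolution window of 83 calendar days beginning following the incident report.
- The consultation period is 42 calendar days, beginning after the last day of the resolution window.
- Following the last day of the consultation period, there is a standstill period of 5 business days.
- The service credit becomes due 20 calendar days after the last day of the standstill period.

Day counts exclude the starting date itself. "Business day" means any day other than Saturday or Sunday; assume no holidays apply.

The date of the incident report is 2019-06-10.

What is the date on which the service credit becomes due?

2019-11-07

Adding 83 calendar days to 2019-06-10 gives 2019-09-01, which is the last day of the resolution window.
Adding 42 calendar days to 2019-09-01 gives 2019-10-13, which is the last day of the consultation period.
The last day of the standstill period: counting 5 business days from Sunday, 2019-10-13 (Oct 14, Oct 15, Oct 16, Oct 17, Oct 18, skipping weekends) reaches Friday, 2019-10-18.
The date on which the service credit becomes due: 20 calendar days after 2019-10-18 is 2019-11-07.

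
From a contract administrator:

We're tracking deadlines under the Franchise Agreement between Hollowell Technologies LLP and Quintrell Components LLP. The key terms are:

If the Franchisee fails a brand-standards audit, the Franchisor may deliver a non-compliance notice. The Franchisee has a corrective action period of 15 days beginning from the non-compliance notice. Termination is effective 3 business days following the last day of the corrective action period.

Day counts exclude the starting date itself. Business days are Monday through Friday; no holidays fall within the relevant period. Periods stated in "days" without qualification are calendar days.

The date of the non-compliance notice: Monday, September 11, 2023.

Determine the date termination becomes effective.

The last day of the corrective action period: 15 calendar days after September 11, 2023 is September 26, 2023.
The date termination becomes effective: counting 3 business days from Tuesday, September 26, 2023 (Sep 27, Sep 28, Sep 29, skipping weekends) reaches Friday, September 29, 2023.

September 29, 2023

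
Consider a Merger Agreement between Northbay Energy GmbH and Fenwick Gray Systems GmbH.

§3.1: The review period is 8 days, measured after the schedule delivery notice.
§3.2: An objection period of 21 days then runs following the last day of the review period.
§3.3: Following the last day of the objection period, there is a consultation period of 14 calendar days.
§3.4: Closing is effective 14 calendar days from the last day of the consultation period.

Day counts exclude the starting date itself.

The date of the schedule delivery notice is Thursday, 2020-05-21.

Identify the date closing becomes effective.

The last day of the review period: 8 calendar days after 2020-05-21 is 2020-05-29.
Adding 21 calendar days to 2020-05-29 gives 2020-06-19, which is the last day of the objection period.
The last day of the consultation period: 14 calendar days after 2020-06-19 is 2020-07-03.
The date closing becomes effective: 14 calendar days after 2020-07-03 is 2020-07-17.

2020-07-17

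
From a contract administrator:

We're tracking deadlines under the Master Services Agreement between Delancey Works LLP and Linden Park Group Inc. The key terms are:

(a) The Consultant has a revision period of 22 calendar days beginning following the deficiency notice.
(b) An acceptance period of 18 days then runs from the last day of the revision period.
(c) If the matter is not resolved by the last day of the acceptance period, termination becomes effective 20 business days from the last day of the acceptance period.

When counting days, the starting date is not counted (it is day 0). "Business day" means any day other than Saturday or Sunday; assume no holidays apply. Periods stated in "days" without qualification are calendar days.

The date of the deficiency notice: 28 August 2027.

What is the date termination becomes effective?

4 November 2027

The last day of the revision period: 28 August 2027 + 22 days = 19 September 2027.
Adding 18 calendar days to 19 September 2027 gives 7 October 2027, which is the last day of the acceptance period.
The date termination becomes effective: 20 business days after Thursday, 7 October 2027, skipping weekends — Oct 8, Oct 11, Oct 12, Oct 13, …, Nov 2, Nov 3, Nov 4 — lands on Thursday, 4 November 2027.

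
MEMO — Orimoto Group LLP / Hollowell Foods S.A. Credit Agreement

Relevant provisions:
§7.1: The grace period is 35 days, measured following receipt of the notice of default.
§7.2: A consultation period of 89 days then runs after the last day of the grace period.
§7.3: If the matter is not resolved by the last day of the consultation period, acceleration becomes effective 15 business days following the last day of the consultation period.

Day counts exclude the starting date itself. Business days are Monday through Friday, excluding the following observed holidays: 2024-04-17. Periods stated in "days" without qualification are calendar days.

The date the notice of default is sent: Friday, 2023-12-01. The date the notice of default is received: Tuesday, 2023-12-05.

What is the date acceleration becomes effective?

The last day of the grace period: 35 calendar days after 2023-12-05 is 2024-01-09.
The last day of the consultation period: 2024-01-09 + 89 days = 2024-04-07.
From Sunday, 2024-04-07, 15 business days (Apr 8, Apr 9, Apr 10, Apr 11, …, Apr 25, Apr 26, Apr 29, skipping weekends and the listed holiday on Apr 17) brings us to Monday, 2024-04-29, which is the date acceleration becomes effective.

2024-04-29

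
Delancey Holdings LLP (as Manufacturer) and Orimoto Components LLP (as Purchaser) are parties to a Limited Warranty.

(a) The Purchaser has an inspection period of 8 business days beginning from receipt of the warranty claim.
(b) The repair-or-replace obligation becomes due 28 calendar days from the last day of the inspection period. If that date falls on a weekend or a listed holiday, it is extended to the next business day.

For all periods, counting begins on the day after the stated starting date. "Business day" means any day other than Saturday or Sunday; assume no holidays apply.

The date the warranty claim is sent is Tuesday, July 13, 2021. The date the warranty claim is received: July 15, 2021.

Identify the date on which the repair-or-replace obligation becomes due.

The last day of the inspection period: 8 business days after Thursday, July 15, 2021, skipping weekends — Jul 16, Jul 19, Jul 20, Jul 21, Jul 22, Jul 23, Jul 26, Jul 27 — lands on Tuesday, July 27, 2021.
Adding 28 calendar days to July 27, 2021 gives August 24, 2021, which is the date on which the repair-or-replace obligation becomes due. August 24, 2021 is a Tuesday, so no roll-forward applies.

August 24, 2021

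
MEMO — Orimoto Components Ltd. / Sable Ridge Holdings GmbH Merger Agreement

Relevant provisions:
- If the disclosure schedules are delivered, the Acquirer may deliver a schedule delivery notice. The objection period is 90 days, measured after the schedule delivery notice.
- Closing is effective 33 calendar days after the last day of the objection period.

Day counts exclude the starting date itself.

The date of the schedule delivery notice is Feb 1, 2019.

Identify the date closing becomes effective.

Jun 4, 2019

Adding 90 calendar days to Feb 1, 2019 gives May 2, 2019, which is the last day of the objection period.
Adding 33 calendar days to May 2, 2019 gives Jun 4, 2019, which is the date closing becomes effective.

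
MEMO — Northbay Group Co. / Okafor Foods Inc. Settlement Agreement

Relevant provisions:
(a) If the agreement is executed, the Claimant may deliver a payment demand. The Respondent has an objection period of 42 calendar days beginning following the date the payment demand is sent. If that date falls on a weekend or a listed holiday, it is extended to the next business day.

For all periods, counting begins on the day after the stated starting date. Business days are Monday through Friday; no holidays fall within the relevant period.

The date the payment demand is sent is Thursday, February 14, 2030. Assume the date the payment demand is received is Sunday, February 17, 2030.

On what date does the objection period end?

March 28, 2030

The last day of the objection period: February 14, 2030 + 42 days = March 28, 2030. March 28, 2030 is a Thursday, so no roll-forward applies.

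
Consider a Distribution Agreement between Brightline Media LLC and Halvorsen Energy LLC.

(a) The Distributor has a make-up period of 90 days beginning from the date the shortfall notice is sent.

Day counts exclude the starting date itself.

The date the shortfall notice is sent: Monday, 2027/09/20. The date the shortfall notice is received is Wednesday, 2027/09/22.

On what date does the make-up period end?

2027/12/19

The last day of the make-up period: 2027/09/20 + 90 days = 2027/12/19.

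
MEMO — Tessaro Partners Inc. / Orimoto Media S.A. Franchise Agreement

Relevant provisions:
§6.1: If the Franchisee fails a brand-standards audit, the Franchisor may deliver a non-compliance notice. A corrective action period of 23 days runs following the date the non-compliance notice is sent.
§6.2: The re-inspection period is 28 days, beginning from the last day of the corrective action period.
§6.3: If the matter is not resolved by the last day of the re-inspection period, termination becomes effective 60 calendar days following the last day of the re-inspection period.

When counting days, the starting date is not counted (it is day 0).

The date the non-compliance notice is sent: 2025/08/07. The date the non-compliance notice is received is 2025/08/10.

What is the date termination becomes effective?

The last day of the corrective action period: 23 calendar days after 2025/08/07 is 2025/08/30.
The last day of the re-inspection period: 28 calendar days after 2025/08/30 is 2025/09/27.
The date termination becomes effective: 2025/09/27 + 60 days = 2025/11/26.

2025/11/26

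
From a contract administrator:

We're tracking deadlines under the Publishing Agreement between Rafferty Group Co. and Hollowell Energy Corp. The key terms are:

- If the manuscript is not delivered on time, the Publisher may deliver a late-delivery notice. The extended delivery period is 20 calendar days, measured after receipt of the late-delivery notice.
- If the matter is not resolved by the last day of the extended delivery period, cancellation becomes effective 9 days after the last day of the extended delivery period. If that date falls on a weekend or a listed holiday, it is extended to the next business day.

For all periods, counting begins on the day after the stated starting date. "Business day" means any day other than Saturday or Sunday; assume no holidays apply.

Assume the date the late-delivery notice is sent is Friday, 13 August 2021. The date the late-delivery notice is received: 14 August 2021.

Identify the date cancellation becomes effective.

The last day of the extended delivery period: 20 calendar days after 14 August 2021 is 3 September 2021.
Adding 9 calendar days to 3 September 2021 gives 12 September 2021, which is the date cancellation becomes effective. That falls on a Sunday, so it rolls to the next business day, Monday, 13 September 2021.

13 September 2021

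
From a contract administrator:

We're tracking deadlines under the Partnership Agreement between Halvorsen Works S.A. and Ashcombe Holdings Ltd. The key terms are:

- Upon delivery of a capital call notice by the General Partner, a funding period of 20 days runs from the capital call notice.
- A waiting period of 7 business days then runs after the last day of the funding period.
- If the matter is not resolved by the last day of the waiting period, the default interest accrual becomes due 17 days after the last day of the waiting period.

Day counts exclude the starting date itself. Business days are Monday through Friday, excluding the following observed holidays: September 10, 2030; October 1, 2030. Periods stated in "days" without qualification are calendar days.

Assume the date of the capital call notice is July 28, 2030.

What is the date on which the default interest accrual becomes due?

Adding 20 calendar days to July 28, 2030 gives August 17, 2030, which is the last day of the funding period.
The last day of the waiting period: 7 business days after Saturday, August 17, 2030, skipping weekends — Aug 19, Aug 20, Aug 21, Aug 22, Aug 23, Aug 26, Aug 27 — lands on Tuesday, August 27, 2030.
The date on which the default interest accrual becomes due: 17 calendar days after August 27, 2030 is September 13, 2030.

September 13, 2030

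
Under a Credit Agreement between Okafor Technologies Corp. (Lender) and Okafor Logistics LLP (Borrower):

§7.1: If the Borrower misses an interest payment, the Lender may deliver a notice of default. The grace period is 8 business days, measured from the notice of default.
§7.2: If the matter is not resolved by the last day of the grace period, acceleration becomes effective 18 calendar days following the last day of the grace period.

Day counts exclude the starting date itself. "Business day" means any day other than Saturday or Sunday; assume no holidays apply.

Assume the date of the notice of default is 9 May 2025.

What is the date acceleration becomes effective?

8 June 2025

The last day of the grace period: counting 8 business days from Friday, 9 May 2025 (May 12, May 13, May 14, May 15, May 16, May 19, May 20, May 21, skipping weekends) reaches Wednesday, 21 May 2025.
The date acceleration becomes effective: 21 May 2025 + 18 days = 8 June 2025.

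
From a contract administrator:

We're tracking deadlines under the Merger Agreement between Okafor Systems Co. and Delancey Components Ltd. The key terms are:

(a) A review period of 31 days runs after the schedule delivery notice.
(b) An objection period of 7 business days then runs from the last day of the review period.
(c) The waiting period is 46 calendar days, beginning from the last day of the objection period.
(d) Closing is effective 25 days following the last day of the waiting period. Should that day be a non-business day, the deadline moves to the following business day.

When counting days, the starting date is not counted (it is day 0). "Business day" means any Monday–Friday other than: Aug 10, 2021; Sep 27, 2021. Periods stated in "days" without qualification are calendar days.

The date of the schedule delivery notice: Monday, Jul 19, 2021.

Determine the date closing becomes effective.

The last day of the review period: Jul 19, 2021 + 31 days = Aug 19, 2021.
The last day of the objection period: counting 7 business days from Thursday, Aug 19, 2021 (Aug 20, Aug 23, Aug 24, Aug 25, Aug 26, Aug 27, Aug 30, skipping weekends) reaches Monday, Aug 30, 2021.
The last day of the waiting period: Aug 30, 2021 + 46 days = Oct 15, 2021.
Adding 25 calendar days to Oct 15, 2021 gives Nov 9, 2021, which is the date closing becomes effective. Nov 9, 2021 is a Tuesday and is not a listed holiday, so no roll-forward applies.

Nov 9, 2021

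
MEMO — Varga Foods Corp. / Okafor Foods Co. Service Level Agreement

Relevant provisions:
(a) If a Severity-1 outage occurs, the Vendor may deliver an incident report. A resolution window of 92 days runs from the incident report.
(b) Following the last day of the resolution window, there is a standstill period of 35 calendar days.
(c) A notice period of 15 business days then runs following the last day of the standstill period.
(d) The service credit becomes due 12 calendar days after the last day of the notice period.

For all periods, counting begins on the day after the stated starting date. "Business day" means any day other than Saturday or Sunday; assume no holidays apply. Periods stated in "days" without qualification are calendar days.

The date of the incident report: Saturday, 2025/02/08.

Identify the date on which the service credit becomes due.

2025/07/16

The last day of the resolution window: 2025/02/08 + 92 days = 2025/05/11.
The last day of the standstill period: 2025/05/11 + 35 days = 2025/06/15.
From Sunday, 2025/06/15, 15 business days (Jun 16, Jun 17, Jun 18, Jun 19, …, Jul 2, Jul 3, Jul 4, skipping weekends) brings us to Friday, 2025/07/04, which is the last day of the notice period.
Adding 12 calendar days to 2025/07/04 gives 2025/07/16, which is the date on which the service credit becomes due.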